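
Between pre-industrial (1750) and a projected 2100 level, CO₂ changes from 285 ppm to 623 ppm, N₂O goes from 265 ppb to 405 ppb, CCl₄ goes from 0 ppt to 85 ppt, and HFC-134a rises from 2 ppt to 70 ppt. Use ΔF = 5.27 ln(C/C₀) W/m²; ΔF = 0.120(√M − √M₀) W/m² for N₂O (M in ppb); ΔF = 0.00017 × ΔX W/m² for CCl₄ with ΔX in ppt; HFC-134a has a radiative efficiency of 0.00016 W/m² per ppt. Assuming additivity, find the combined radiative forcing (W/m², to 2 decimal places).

CO₂: 5.27 × ln(623/285) = 5.27 × ln(2.18596) = 5.27 × 0.78206 = 4.1215 W/m².
N₂O: 0.120 × (√405 − √265) = 0.120 × (20.1246 − 16.2788) = 0.120 × 3.8458 = 0.4615 W/m².
CCl₄: ΔF = 0.00017 × (85 − 0) = 0.00017 × 85 = 0.0145 W/m².
HFC-134a: ΔF = 0.00016 × (70 − 2) = 0.00016 × 68 = 0.0109 W/m².
Total ΔF = 4.1215 + 0.4615 + 0.0145 + 0.0109 = 4.6084 W/m².

ΔF = 4.61 W/m²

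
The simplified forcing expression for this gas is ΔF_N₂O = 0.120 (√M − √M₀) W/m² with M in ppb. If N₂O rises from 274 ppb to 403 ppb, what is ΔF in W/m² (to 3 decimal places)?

ΔF = 0.423 W/m²

N₂O: 0.120 × (√403 − √274) = 0.120 × (20.0749 − 16.5529) = 0.120 × 3.5220 = 0.4226 W/m².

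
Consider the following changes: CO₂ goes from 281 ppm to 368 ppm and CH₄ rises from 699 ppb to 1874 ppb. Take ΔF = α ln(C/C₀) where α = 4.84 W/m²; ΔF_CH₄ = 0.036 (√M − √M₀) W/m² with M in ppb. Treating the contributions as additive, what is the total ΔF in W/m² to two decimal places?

CO₂: 4.84 × ln(368/281) = 4.84 × ln(1.30961) = 4.84 × 0.26973 = 1.3055 W/m².
CH₄: 0.036 × (√1874 − √699) = 0.036 × (43.2897 − 26.4386) = 0.036 × 16.8511 = 0.6066 W/m².
Total ΔF = 1.3055 + 0.6066 = 1.9121 W/m².

ΔF = 1.91 W/m²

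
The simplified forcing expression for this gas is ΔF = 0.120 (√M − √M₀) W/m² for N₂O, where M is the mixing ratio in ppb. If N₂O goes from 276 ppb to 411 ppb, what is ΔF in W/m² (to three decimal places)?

ΔF = 0.439 W/m²

N₂O: 0.120 × (√411 − √276) = 0.120 × (20.2731 − 16.6132) = 0.120 × 3.6599 = 0.4392 W/m².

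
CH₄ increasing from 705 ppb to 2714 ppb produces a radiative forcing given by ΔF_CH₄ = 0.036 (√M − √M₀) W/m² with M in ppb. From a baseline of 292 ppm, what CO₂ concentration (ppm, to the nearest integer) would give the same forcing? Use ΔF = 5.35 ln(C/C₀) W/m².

C ≈ 347 ppm

CH₄ forcing: 0.036 × (√2714 − √705) = 0.036 × (52.0961 − 26.5518) = 0.036 × 25.5443 = 0.91959 W/m².
Set 5.35 ln(C/292) = 0.91959: ln(C/292) = 0.91959/5.35 = 0.17189, so C = 292 × e^0.17189 = 292 × 1.18755 = 346.76 ppm.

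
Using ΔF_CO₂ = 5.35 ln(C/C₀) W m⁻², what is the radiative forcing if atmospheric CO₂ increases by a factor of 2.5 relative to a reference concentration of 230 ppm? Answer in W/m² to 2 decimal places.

ΔF = 4.90 W/m²

ΔF = 5.35 × ln(2.5) = 5.35 × 0.91629 = 4.9022 W/m².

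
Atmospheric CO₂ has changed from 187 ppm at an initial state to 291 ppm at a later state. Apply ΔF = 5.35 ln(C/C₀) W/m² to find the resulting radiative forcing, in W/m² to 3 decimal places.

ΔF = 2.366 W/m²

CO₂: 5.35 × ln(291/187) = 5.35 × ln(1.55615) = 5.35 × 0.44221 = 2.3658 W/m².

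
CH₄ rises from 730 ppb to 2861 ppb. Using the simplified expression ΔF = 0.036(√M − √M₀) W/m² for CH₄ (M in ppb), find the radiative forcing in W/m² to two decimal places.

CH₄: 0.036 × (√2861 − √730) = 0.036 × (53.4883 − 27.0185) = 0.036 × 26.4698 = 0.9529 W/m².

ΔF = 0.95 W/m²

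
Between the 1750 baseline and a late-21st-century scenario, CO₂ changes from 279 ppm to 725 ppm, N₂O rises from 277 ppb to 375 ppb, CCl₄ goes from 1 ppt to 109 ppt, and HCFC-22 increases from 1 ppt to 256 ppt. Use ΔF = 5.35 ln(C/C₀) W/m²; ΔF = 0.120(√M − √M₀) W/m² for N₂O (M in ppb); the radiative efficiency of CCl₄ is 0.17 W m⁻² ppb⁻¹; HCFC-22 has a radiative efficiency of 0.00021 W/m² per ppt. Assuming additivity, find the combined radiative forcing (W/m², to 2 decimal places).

ΔF = 5.51 W/m²

CO₂: 5.35 × ln(725/279) = 5.35 × ln(2.59857) = 5.35 × 0.95496 = 5.1090 W/m².
N₂O: 0.120 × (√375 − √277) = 0.120 × (19.3649 − 16.6433) = 0.120 × 2.7216 = 0.3266 W/m².
CCl₄: Δ = 109 − 1 = 108 ppt = 0.108 ppb; ΔF = 0.17 × 0.108 = 0.0184 W/m².
HCFC-22: ΔF = 0.00021 × (256 − 1) = 0.00021 × 255 = 0.0536 W/m².
Total ΔF = 5.1090 + 0.3266 + 0.0184 + 0.0536 = 5.5076 W/m².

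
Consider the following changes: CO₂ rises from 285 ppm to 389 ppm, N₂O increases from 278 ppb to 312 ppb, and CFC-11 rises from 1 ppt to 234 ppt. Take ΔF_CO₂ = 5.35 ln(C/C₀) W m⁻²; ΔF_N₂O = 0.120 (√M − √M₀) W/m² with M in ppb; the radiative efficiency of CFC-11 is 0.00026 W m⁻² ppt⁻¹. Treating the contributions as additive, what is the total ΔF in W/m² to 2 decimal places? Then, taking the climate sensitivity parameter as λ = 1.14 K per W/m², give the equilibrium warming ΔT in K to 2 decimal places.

CO₂: 5.35 × ln(389/285) = 5.35 × ln(1.36491) = 5.35 × 0.31109 = 1.6643 W/m².
N₂O: 0.120 × (√312 − √278) = 0.120 × (17.6635 − 16.6733) = 0.120 × 0.9902 = 0.1188 W/m².
CFC-11: ΔF = 0.00026 × (234 − 1) = 0.00026 × 233 = 0.0606 W/m².
Total ΔF = 1.6643 + 0.1188 + 0.0606 = 1.8437 W/m².
ΔT = λ ΔF = 1.14 × 1.84 = 2.0976 K.

ΔF = 1.84 W/m²; ΔT = 2.10 K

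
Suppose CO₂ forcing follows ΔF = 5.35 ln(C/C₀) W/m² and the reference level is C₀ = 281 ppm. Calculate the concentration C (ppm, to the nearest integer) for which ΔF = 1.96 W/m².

Set 5.35 ln(C/281) = 1.96, so ln(C/281) = 1.96/5.35 = 0.36636.
Then C/281 = e^0.36636 = 1.44247, giving C = 281 × 1.44247 = 405.33 ppm.

C ≈ 405 ppm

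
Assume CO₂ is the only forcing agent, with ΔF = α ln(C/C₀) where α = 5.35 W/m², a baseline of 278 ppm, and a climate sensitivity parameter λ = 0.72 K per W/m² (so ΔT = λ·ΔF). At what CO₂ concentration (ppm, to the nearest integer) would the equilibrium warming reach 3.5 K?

C ≈ 690 ppm

Required forcing: ΔF = ΔT/λ = 3.5/0.72 = 4.8611 W/m².
Then ln(C/278) = ΔF/5.35 = 4.8611/5.35 = 0.90862.
So C = 278 × e^0.90862 = 278 × 2.48090 = 689.69 ppm.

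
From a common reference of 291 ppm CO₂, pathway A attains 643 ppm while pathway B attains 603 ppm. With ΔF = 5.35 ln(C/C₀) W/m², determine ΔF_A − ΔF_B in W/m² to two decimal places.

ΔF_A − ΔF_B = 0.34 W/m²

ΔF_A = 5.35 ln(643/291) = 5.35 × 0.79282 = 4.2416 W/m².
ΔF_B = 5.35 ln(603/291) = 5.35 × 0.72859 = 3.8980 W/m².
Difference: 4.2416 − 3.8980 = 0.3436 W/m².
(Equivalently, ΔF_A − ΔF_B = 5.35 ln(643/603) = 5.35 × 0.06423 = 0.3436 W/m².)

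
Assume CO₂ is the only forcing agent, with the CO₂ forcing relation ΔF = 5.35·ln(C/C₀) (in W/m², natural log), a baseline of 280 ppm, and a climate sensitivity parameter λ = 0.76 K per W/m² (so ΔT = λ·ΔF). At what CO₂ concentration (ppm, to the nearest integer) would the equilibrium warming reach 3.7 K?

Required forcing: ΔF = ΔT/λ = 3.7/0.76 = 4.8684 W/m².
Then ln(C/280) = ΔF/5.35 = 4.8684/5.35 = 0.90998.
So C = 280 × e^0.90998 = 280 × 2.48427 = 695.60 ppm.

C ≈ 696 ppm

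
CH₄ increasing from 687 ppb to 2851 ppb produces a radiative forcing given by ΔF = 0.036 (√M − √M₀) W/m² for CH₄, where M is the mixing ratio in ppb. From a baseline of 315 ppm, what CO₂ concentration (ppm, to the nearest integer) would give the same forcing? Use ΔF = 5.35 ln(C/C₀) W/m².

C ≈ 378 ppm

CH₄ forcing: 0.036 × (√2851 − √687) = 0.036 × (53.3948 − 26.2107) = 0.036 × 27.1841 = 0.97863 W/m².
Set 5.35 ln(C/315) = 0.97863: ln(C/315) = 0.97863/5.35 = 0.18292, so C = 315 × e^0.18292 = 315 × 1.20072 = 378.23 ppm.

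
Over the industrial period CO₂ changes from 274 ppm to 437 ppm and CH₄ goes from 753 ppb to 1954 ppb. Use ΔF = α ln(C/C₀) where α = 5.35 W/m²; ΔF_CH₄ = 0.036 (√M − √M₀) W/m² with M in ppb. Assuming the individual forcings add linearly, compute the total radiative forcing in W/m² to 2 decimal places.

ΔF = 3.10 W/m²

CO₂: 5.35 × ln(437/274) = 5.35 × ln(1.59489) = 5.35 × 0.46680 = 2.4974 W/m².
CH₄: 0.036 × (√1954 − √753) = 0.036 × (44.2041 − 27.4408) = 0.036 × 16.7633 = 0.6035 W/m².
Total ΔF = 2.4974 + 0.6035 = 3.1009 W/m².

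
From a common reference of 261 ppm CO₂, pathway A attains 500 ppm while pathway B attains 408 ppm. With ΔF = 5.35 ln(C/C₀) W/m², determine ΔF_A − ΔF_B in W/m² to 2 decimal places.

ΔF_A = 5.35 ln(500/261) = 5.35 × 0.65009 = 3.4780 W/m².
ΔF_B = 5.35 ln(408/261) = 5.35 × 0.44675 = 2.3901 W/m².
Difference: 3.4780 − 2.3901 = 1.0879 W/m².
(Equivalently, ΔF_A − ΔF_B = 5.35 ln(500/408) = 5.35 × 0.20334 = 1.0879 W/m².)

ΔF_A − ΔF_B = 1.09 W/m²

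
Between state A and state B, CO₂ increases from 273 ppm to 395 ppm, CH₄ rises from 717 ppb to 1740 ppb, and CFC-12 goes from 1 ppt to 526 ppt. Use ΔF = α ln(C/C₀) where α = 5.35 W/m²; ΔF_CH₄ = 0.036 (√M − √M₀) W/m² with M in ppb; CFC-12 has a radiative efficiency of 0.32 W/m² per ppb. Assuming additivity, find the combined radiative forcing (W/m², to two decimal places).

ΔF = 2.68 W/m²

CO₂: 5.35 × ln(395/273) = 5.35 × ln(1.44689) = 5.35 × 0.36942 = 1.9764 W/m².
CH₄: 0.036 × (√1740 − √717) = 0.036 × (41.7133 − 26.7769) = 0.036 × 14.9364 = 0.5377 W/m².
CFC-12: Δ = 526 − 1 = 525 ppt = 0.525 ppb; ΔF = 0.32 × 0.525 = 0.1680 W/m².
Total ΔF = 1.9764 + 0.5377 + 0.1680 = 2.6821 W/m².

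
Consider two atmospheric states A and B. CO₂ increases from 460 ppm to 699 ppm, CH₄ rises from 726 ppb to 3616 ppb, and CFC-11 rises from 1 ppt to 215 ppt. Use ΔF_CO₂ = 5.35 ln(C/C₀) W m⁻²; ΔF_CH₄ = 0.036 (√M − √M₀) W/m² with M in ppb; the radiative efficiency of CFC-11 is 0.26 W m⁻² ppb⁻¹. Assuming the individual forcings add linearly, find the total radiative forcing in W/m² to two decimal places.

CO₂: 5.35 × ln(699/460) = 5.35 × ln(1.51957) = 5.35 × 0.41843 = 2.2386 W/m².
CH₄: 0.036 × (√3616 − √726) = 0.036 × (60.1332 − 26.9444) = 0.036 × 33.1888 = 1.1948 W/m².
CFC-11: Δ = 215 − 1 = 214 ppt = 0.214 ppb; ΔF = 0.26 × 0.214 = 0.0556 W/m².
Total ΔF = 2.2386 + 1.1948 + 0.0556 = 3.4890 W/m².

ΔF = 3.49 W/m²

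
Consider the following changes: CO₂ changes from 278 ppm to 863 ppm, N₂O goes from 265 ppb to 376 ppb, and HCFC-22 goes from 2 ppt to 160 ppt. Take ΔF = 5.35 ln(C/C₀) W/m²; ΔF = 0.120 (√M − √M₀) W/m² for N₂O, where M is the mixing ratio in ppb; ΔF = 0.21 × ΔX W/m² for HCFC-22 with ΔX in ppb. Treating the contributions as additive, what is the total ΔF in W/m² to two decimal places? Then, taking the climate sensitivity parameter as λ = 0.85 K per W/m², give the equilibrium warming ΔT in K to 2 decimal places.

ΔF = 6.47 W/m²; ΔT = 5.50 K

CO₂: 5.35 × ln(863/278) = 5.35 × ln(3.10432) = 5.35 × 1.13279 = 6.0604 W/m².
N₂O: 0.120 × (√376 − √265) = 0.120 × (19.3907 − 16.2788) = 0.120 × 3.1119 = 0.3734 W/m².
HCFC-22: Δ = 160 − 2 = 158 ppt = 0.158 ppb; ΔF = 0.21 × 0.158 = 0.0332 W/m².
Total ΔF = 6.0604 + 0.3734 + 0.0332 = 6.4670 W/m².
ΔT = λ ΔF = 0.85 × 6.47 = 5.4995 K.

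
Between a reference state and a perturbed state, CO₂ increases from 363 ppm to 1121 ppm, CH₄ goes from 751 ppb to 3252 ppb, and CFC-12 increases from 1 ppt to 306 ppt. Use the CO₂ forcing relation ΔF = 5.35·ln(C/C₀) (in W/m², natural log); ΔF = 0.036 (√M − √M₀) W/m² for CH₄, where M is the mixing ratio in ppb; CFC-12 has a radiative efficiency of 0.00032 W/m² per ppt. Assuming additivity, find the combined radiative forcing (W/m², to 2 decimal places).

ΔF = 7.20 W/m²

CO₂: 5.35 × ln(1121/363) = 5.35 × ln(3.08815) = 5.35 × 1.12757 = 6.0325 W/m².
CH₄: 0.036 × (√3252 − √751) = 0.036 × (57.0263 − 27.4044) = 0.036 × 29.6219 = 1.0664 W/m².
CFC-12: ΔF = 0.00032 × (306 − 1) = 0.00032 × 305 = 0.0976 W/m².
Total ΔF = 6.0325 + 1.0664 + 0.0976 = 7.1965 W/m².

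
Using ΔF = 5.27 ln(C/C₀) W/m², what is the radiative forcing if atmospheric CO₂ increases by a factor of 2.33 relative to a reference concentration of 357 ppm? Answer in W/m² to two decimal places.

ΔF = 4.46 W/m²

Because the forcing depends only on the ratio C/C₀, the initial concentration does not enter.
ΔF = 5.27 × ln(2.33) = 5.27 × 0.84587 = 4.4577 W/m².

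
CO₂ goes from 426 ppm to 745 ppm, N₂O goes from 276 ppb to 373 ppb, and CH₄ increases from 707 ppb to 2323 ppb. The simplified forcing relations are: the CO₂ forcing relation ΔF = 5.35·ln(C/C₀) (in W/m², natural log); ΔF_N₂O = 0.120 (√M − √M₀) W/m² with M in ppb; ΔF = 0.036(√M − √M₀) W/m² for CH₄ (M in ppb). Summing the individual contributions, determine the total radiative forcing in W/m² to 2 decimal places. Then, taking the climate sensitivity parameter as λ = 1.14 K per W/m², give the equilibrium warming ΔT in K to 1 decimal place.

CO₂: 5.35 × ln(745/426) = 5.35 × ln(1.74883) = 5.35 × 0.55895 = 2.9904 W/m².
N₂O: 0.120 × (√373 − √276) = 0.120 × (19.3132 − 16.6132) = 0.120 × 2.7000 = 0.3240 W/m².
CH₄: 0.036 × (√2323 − √707) = 0.036 × (48.1975 − 26.5895) = 0.036 × 21.6080 = 0.7779 W/m².
Total ΔF = 2.9904 + 0.3240 + 0.7779 = 4.0923 W/m².
ΔT = λ ΔF = 1.14 × 4.09 = 4.6626 K.

ΔF = 4.09 W/m²; ΔT = 4.7 K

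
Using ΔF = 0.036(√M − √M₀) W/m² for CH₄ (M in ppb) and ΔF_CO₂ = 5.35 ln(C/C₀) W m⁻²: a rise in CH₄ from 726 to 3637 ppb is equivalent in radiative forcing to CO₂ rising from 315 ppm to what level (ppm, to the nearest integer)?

CH₄ forcing: 0.036 × (√3637 − √726) = 0.036 × (60.3075 − 26.9444) = 0.036 × 33.3631 = 1.20107 W/m².
Set 5.35 ln(C/315) = 1.20107: ln(C/315) = 1.20107/5.35 = 0.22450, so C = 315 × e^0.22450 = 315 × 1.25170 = 394.29 ppm.

C ≈ 394 ppm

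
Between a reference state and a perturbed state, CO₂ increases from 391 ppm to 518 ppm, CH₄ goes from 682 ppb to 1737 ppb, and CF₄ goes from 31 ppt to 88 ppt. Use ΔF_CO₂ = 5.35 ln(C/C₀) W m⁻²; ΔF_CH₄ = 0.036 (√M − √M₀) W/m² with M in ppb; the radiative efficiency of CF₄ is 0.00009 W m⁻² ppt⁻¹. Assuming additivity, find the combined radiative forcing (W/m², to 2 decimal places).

CO₂: 5.35 × ln(518/391) = 5.35 × ln(1.32481) = 5.35 × 0.28127 = 1.5048 W/m².
CH₄: 0.036 × (√1737 − √682) = 0.036 × (41.6773 − 26.1151) = 0.036 × 15.5622 = 0.5602 W/m².
CF₄: ΔF = 0.00009 × (88 − 31) = 0.00009 × 57 = 0.0051 W/m².
Total ΔF = 1.5048 + 0.5602 + 0.0051 = 2.0701 W/m².

ΔF = 2.07 W/m²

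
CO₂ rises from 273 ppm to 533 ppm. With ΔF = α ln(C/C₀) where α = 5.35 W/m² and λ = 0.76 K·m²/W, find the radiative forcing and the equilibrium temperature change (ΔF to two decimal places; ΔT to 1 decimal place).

ΔF = 3.58 W/m²; ΔT = 2.7 K

CO₂: 5.35 × ln(533/273) = 5.35 × ln(1.95238) = 5.35 × 0.66905 = 3.5794 W/m².
ΔT = λ ΔF = 0.76 × 3.58 = 2.7208 K.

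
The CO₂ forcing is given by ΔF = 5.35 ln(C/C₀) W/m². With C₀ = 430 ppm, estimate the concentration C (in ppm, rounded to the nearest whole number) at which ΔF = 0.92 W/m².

Set 5.35 ln(C/430) = 0.92, so ln(C/430) = 0.92/5.35 = 0.17196.
Then C/430 = e^0.17196 = 1.18763, giving C = 430 × 1.18763 = 510.68 ppm.

C ≈ 511 ppm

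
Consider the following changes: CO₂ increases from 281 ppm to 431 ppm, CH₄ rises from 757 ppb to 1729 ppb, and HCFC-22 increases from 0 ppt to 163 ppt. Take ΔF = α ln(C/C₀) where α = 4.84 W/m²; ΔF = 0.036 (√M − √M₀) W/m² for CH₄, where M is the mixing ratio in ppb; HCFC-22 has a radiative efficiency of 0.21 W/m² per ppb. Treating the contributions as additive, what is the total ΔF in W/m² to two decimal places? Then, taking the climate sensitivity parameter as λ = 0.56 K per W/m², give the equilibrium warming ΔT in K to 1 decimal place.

ΔF = 2.61 W/m²; ΔT = 1.5 K

CO₂: 4.84 × ln(431/281) = 4.84 × ln(1.53381) = 4.84 × 0.42775 = 2.0703 W/m².
CH₄: 0.036 × (√1729 − √757) = 0.036 × (41.5812 − 27.5136) = 0.036 × 14.0676 = 0.5064 W/m².
HCFC-22: Δ = 163 − 0 = 163 ppt = 0.163 ppb; ΔF = 0.21 × 0.163 = 0.0342 W/m².
Total ΔF = 2.0703 + 0.5064 + 0.0342 = 2.6109 W/m².
ΔT = λ ΔF = 0.56 × 2.61 = 1.4616 K.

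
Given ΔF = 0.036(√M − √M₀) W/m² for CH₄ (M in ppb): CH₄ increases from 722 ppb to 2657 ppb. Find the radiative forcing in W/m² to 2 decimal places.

CH₄: 0.036 × (√2657 − √722) = 0.036 × (51.5461 − 26.8701) = 0.036 × 24.6760 = 0.8883 W/m².

ΔF = 0.89 W/m²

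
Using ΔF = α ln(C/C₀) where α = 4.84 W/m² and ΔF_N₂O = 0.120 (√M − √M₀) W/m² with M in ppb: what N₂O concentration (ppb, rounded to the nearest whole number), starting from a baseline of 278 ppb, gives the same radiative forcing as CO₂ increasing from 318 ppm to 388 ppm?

M ≈ 610 ppb

CO₂ forcing: 4.84 × ln(388/318) = 4.84 × 0.198954 = 0.96294 W/m².
Set 0.120(√M − √278) = 0.96294: √M = 0.96294/0.120 + √278 = 8.0245 + 16.6733 = 24.6978.
M = (24.6978)² = 609.98 ppb.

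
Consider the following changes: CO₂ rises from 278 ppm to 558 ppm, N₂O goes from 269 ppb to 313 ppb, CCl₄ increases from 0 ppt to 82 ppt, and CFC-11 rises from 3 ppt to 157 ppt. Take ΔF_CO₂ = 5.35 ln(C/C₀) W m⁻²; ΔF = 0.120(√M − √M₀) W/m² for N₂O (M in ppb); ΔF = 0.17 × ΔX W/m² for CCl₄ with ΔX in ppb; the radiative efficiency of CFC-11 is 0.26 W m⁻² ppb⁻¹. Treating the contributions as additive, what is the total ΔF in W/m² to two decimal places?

ΔF = 3.94 W/m²

CO₂: 5.35 × ln(558/278) = 5.35 × ln(2.00719) = 5.35 × 0.69674 = 3.7276 W/m².
N₂O: 0.120 × (√313 − √269) = 0.120 × (17.6918 − 16.4012) = 0.120 × 1.2906 = 0.1549 W/m².
CCl₄: Δ = 82 − 0 = 82 ppt = 0.082 ppb; ΔF = 0.17 × 0.082 = 0.0139 W/m².
CFC-11: Δ = 157 − 3 = 154 ppt = 0.154 ppb; ΔF = 0.26 × 0.154 = 0.0400 W/m².
Total ΔF = 3.7276 + 0.1549 + 0.0139 + 0.0400 = 3.9364 W/m².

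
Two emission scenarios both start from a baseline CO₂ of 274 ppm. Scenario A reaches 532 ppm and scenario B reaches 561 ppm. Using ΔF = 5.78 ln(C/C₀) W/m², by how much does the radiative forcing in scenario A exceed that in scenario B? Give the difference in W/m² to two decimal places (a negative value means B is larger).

ΔF_A = 5.78 ln(532/274) = 5.78 × 0.66352 = 3.8351 W/m².
ΔF_B = 5.78 ln(561/274) = 5.78 × 0.71659 = 4.1419 W/m².
Difference: 3.8351 − 4.1419 = -0.3068 W/m².

ΔF_A − ΔF_B = -0.31 W/m²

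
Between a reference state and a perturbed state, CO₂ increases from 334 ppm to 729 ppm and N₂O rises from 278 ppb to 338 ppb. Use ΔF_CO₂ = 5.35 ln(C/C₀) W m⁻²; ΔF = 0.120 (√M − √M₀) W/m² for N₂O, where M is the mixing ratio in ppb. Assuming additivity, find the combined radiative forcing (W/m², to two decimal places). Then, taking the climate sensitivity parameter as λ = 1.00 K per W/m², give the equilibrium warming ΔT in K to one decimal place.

ΔF = 4.38 W/m²; ΔT = 4.4 K

CO₂: 5.35 × ln(729/334) = 5.35 × ln(2.18263) = 5.35 × 0.78053 = 4.1758 W/m².
N₂O: 0.120 × (√338 − √278) = 0.120 × (18.3848 − 16.6733) = 0.120 × 1.7115 = 0.2054 W/m².
Total ΔF = 4.1758 + 0.2054 = 4.3812 W/m².
ΔT = λ ΔF = 1.00 × 4.38 = 4.3800 K.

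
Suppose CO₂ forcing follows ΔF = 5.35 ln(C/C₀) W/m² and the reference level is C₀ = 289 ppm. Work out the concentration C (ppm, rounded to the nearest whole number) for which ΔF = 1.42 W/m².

Set 5.35 ln(C/289) = 1.42, so ln(C/289) = 1.42/5.35 = 0.26542.
Then C/289 = e^0.26542 = 1.30398, giving C = 289 × 1.30398 = 376.85 ppm.

C ≈ 377 ppm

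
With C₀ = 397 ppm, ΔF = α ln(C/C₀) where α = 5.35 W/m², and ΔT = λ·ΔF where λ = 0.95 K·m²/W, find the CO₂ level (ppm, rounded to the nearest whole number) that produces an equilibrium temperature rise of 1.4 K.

Required forcing: ΔF = ΔT/λ = 1.4/0.95 = 1.4737 W/m².
Then ln(C/397) = ΔF/5.35 = 1.4737/5.35 = 0.27546.
So C = 397 × e^0.27546 = 397 × 1.31714 = 522.90 ppm.

C ≈ 523 ppm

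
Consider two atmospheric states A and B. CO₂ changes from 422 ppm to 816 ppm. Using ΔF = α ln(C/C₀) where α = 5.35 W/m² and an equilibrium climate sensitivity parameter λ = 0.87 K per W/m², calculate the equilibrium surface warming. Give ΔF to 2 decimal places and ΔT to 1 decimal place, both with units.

ΔF = 3.53 W/m²; ΔT = 3.1 K

CO₂: 5.35 × ln(816/422) = 5.35 × ln(1.93365) = 5.35 × 0.65941 = 3.5278 W/m².
ΔT = λ ΔF = 0.87 × 3.53 = 3.0711 K.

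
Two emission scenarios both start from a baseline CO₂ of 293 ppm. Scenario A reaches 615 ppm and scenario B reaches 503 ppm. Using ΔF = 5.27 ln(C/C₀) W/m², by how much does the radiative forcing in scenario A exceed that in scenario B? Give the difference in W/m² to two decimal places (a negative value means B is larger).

ΔF_A = 5.27 ln(615/293) = 5.27 × 0.74145 = 3.9074 W/m².
ΔF_B = 5.27 ln(503/293) = 5.27 × 0.54042 = 2.8480 W/m².
Difference: 3.9074 − 2.8480 = 1.0594 W/m².
(Equivalently, ΔF_A − ΔF_B = 5.27 ln(615/503) = 5.27 × 0.20103 = 1.0594 W/m².)

ΔF_A − ΔF_B = 1.06 W/m²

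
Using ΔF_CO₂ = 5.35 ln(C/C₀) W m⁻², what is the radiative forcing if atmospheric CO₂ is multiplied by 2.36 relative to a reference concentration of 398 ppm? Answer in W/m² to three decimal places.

ΔF = 4.594 W/m²

Because the forcing depends only on the ratio C/C₀, the initial concentration does not enter.
ΔF = 5.35 × ln(2.36) = 5.35 × 0.85866 = 4.5938 W/m².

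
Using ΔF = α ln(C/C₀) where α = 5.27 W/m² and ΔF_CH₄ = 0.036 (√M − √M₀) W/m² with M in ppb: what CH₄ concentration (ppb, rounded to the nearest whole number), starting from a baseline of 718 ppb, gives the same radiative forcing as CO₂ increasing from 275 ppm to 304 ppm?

M ≈ 1720 ppb

CO₂ forcing: 5.27 × ln(304/275) = 5.27 × 0.100257 = 0.52835 W/m².
Set 0.036(√M − √718) = 0.52835: √M = 0.52835/0.036 + √718 = 14.6764 + 26.7955 = 41.4719.
M = (41.4719)² = 1719.92 ppb.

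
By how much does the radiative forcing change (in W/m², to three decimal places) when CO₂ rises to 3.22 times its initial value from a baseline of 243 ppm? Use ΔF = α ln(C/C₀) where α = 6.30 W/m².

Because the forcing depends only on the ratio C/C₀, the initial concentration does not enter.
ΔF = 6.30 × ln(3.22) = 6.30 × 1.16938 = 7.3671 W/m².

ΔF = 7.367 W/m²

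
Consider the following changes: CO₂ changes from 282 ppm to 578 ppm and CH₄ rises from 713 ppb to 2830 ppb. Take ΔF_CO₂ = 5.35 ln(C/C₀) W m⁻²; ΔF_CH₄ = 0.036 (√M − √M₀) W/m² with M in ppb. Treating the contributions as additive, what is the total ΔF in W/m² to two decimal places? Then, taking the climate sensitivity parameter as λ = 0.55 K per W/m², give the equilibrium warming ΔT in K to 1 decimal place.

CO₂: 5.35 × ln(578/282) = 5.35 × ln(2.04965) = 5.35 × 0.71767 = 3.8395 W/m².
CH₄: 0.036 × (√2830 − √713) = 0.036 × (53.1977 − 26.7021) = 0.036 × 26.4956 = 0.9538 W/m².
Total ΔF = 3.8395 + 0.9538 = 4.7933 W/m².
ΔT = λ ΔF = 0.55 × 4.79 = 2.6345 K.

ΔF = 4.79 W/m²; ΔT = 2.6 K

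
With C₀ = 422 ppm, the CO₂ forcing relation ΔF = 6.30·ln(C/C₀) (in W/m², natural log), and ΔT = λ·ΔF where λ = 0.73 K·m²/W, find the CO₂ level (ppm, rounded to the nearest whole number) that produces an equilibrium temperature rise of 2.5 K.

C ≈ 727 ppm

Required forcing: ΔF = ΔT/λ = 2.5/0.73 = 3.4247 W/m².
Then ln(C/422) = ΔF/6.30 = 3.4247/6.30 = 0.54360.
So C = 422 × e^0.54360 = 422 × 1.72220 = 726.77 ppm.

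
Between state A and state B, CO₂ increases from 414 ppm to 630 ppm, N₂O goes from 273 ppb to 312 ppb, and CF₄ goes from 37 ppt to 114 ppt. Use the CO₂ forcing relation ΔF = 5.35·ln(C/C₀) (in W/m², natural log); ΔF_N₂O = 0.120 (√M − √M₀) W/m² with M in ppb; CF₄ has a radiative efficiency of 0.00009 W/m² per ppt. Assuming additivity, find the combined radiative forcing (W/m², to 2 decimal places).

CO₂: 5.35 × ln(630/414) = 5.35 × ln(1.52174) = 5.35 × 0.41985 = 2.2462 W/m².
N₂O: 0.120 × (√312 − √273) = 0.120 × (17.6635 − 16.5227) = 0.120 × 1.1408 = 0.1369 W/m².
CF₄: ΔF = 0.00009 × (114 − 37) = 0.00009 × 77 = 0.0069 W/m².
Total ΔF = 2.2462 + 0.1369 + 0.0069 = 2.3900 W/m².

ΔF = 2.39 W/m²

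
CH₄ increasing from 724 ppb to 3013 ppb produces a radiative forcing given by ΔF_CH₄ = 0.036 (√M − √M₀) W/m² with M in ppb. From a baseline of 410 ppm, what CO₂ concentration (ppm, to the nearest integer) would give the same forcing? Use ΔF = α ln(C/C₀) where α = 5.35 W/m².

CH₄ forcing: 0.036 × (√3013 − √724) = 0.036 × (54.8908 − 26.9072) = 0.036 × 27.9836 = 1.00741 W/m².
Set 5.35 ln(C/410) = 1.00741: ln(C/410) = 1.00741/5.35 = 0.18830, so C = 410 × e^0.18830 = 410 × 1.20720 = 494.95 ppm.

C ≈ 495 ppm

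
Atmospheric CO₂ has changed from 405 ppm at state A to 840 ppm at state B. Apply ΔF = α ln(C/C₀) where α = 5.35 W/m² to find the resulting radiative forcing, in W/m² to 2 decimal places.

CO₂ absorption bands are partially saturated, so forcing scales with the logarithm of the concentration ratio.
CO₂: 5.35 × ln(840/405) = 5.35 × ln(2.07407) = 5.35 × 0.72951 = 3.9029 W/m².

ΔF = 3.90 W/m²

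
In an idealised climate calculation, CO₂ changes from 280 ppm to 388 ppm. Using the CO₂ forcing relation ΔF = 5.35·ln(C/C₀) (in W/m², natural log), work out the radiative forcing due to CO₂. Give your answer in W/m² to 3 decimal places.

CO₂ absorption bands are partially saturated, so forcing scales with the logarithm of the concentration ratio.
CO₂: 5.35 × ln(388/280) = 5.35 × ln(1.38571) = 5.35 × 0.32621 = 1.7452 W/m².

ΔF = 1.745 W/m²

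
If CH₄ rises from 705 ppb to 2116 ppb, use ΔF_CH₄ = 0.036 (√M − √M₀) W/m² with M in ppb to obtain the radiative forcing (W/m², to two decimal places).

ΔF = 0.70 W/m²

CH₄: 0.036 × (√2116 − √705) = 0.036 × (46.0000 − 26.5518) = 0.036 × 19.4482 = 0.7001 W/m².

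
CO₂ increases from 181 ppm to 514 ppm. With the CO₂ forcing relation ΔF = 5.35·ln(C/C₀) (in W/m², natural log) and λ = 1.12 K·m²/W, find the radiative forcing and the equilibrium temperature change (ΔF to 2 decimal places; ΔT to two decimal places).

ΔF = 5.58 W/m²; ΔT = 6.25 K

CO₂: 5.35 × ln(514/181) = 5.35 × ln(2.83978) = 5.35 × 1.04373 = 5.5840 W/m².
ΔT = λ ΔF = 1.12 × 5.58 = 6.2496 K.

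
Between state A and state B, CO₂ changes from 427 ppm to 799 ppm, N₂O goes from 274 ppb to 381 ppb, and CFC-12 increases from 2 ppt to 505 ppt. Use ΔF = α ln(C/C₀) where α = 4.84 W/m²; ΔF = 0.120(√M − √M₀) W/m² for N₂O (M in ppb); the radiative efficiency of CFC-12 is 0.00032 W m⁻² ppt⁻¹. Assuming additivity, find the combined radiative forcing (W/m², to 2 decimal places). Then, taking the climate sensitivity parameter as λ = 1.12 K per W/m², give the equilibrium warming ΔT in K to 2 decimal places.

ΔF = 3.55 W/m²; ΔT = 3.98 K

CO₂: 4.84 × ln(799/427) = 4.84 × ln(1.87119) = 4.84 × 0.62657 = 3.0326 W/m².
N₂O: 0.120 × (√381 − √274) = 0.120 × (19.5192 − 16.5529) = 0.120 × 2.9663 = 0.3560 W/m².
CFC-12: ΔF = 0.00032 × (505 − 2) = 0.00032 × 503 = 0.1610 W/m².
Total ΔF = 3.0326 + 0.3560 + 0.1610 = 3.5496 W/m².
ΔT = λ ΔF = 1.12 × 3.55 = 3.9760 K.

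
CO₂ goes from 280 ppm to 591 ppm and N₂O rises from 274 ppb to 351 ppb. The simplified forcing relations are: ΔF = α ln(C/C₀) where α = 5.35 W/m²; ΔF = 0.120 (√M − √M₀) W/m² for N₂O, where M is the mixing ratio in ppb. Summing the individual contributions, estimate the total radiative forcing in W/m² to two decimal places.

ΔF = 4.26 W/m²

CO₂: 5.35 × ln(591/280) = 5.35 × ln(2.11071) = 5.35 × 0.74702 = 3.9966 W/m².
N₂O: 0.120 × (√351 − √274) = 0.120 × (18.7350 − 16.5529) = 0.120 × 2.1821 = 0.2619 W/m².
Total ΔF = 3.9966 + 0.2619 = 4.2585 W/m².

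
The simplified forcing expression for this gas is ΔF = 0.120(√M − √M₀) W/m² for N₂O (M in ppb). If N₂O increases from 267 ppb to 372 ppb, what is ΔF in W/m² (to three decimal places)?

N₂O: 0.120 × (√372 − √267) = 0.120 × (19.2873 − 16.3401) = 0.120 × 2.9472 = 0.3537 W/m².

ΔF = 0.354 W/m²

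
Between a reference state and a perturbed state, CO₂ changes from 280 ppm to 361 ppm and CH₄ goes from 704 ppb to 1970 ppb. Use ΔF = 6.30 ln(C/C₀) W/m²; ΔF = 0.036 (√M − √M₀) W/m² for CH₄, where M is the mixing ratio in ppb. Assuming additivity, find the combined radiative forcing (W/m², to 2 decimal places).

CO₂: 6.30 × ln(361/280) = 6.30 × ln(1.28929) = 6.30 × 0.25409 = 1.6008 W/m².
CH₄: 0.036 × (√1970 − √704) = 0.036 × (44.3847 − 26.5330) = 0.036 × 17.8517 = 0.6427 W/m².
Total ΔF = 1.6008 + 0.6427 = 2.2435 W/m².

ΔF = 2.24 W/m²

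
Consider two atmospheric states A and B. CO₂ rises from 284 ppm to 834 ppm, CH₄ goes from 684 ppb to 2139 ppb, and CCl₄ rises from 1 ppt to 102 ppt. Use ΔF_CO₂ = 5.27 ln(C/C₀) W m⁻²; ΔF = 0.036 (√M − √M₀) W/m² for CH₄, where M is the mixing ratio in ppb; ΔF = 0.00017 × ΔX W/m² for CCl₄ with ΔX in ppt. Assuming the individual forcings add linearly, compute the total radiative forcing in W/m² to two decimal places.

ΔF = 6.42 W/m²

CO₂: 5.27 × ln(834/284) = 5.27 × ln(2.93662) = 5.27 × 1.07726 = 5.6772 W/m².
CH₄: 0.036 × (√2139 − √684) = 0.036 × (46.2493 − 26.1534) = 0.036 × 20.0959 = 0.7235 W/m².
CCl₄: ΔF = 0.00017 × (102 − 1) = 0.00017 × 101 = 0.0172 W/m².
Total ΔF = 5.6772 + 0.7235 + 0.0172 = 6.4179 W/m².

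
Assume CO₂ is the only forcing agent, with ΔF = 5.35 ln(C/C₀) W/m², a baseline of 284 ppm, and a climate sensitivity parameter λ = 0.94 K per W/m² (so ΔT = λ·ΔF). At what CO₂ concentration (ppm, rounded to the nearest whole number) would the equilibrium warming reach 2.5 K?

C ≈ 467 ppm

Required forcing: ΔF = ΔT/λ = 2.5/0.94 = 2.6596 W/m².
Then ln(C/284) = ΔF/5.35 = 2.6596/5.35 = 0.49712.
So C = 284 × e^0.49712 = 284 × 1.64398 = 466.89 ppm.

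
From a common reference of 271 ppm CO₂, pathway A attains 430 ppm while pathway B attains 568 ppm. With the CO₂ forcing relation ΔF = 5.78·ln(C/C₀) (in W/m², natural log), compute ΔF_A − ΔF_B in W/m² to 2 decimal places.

ΔF_A − ΔF_B = -1.61 W/m²

ΔF_A = 5.78 ln(430/271) = 5.78 × 0.46167 = 2.6685 W/m².
ΔF_B = 5.78 ln(568/271) = 5.78 × 0.74000 = 4.2772 W/m².
Difference: 2.6685 − 4.2772 = -1.6087 W/m².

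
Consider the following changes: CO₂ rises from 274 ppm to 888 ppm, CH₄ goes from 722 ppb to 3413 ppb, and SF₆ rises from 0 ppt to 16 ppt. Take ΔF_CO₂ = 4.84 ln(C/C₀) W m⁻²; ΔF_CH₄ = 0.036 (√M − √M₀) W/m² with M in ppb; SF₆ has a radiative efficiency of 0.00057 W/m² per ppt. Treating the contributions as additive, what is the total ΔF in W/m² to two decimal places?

CO₂: 4.84 × ln(888/274) = 4.84 × ln(3.24088) = 4.84 × 1.17584 = 5.6911 W/m².
CH₄: 0.036 × (√3413 − √722) = 0.036 × (58.4209 − 26.8701) = 0.036 × 31.5508 = 1.1358 W/m².
SF₆: ΔF = 0.00057 × (16 − 0) = 0.00057 × 16 = 0.0091 W/m².
Total ΔF = 5.6911 + 1.1358 + 0.0091 = 6.8360 W/m².

ΔF = 6.84 W/m²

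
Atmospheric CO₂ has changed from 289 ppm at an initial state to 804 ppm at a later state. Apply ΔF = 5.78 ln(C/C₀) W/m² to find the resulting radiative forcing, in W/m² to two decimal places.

ΔF = 5.91 W/m²

CO₂ absorption bands are partially saturated, so forcing scales with the logarithm of the concentration ratio.
CO₂: 5.78 × ln(804/289) = 5.78 × ln(2.78201) = 5.78 × 1.02317 = 5.9139 W/m².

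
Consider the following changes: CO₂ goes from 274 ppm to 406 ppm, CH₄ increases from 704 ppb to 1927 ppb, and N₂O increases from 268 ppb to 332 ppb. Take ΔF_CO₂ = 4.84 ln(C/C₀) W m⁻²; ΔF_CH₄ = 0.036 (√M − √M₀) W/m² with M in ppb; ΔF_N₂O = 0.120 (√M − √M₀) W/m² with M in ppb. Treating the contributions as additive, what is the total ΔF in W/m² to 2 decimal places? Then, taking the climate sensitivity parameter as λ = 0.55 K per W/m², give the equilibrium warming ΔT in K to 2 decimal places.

CO₂: 4.84 × ln(406/274) = 4.84 × ln(1.48175) = 4.84 × 0.39322 = 1.9032 W/m².
CH₄: 0.036 × (√1927 − √704) = 0.036 × (43.8976 − 26.5330) = 0.036 × 17.3646 = 0.6251 W/m².
N₂O: 0.120 × (√332 − √268) = 0.120 × (18.2209 − 16.3707) = 0.120 × 1.8502 = 0.2220 W/m².
Total ΔF = 1.9032 + 0.6251 + 0.2220 = 2.7503 W/m².
ΔT = λ ΔF = 0.55 × 2.75 = 1.5125 K.

ΔF = 2.75 W/m²; ΔT = 1.51 K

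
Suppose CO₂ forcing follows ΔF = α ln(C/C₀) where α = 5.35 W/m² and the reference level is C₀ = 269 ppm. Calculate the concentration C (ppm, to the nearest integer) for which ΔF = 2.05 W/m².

Set 5.35 ln(C/269) = 2.05, so ln(C/269) = 2.05/5.35 = 0.38318.
Then C/269 = e^0.38318 = 1.46694, giving C = 269 × 1.46694 = 394.61 ppm.

C ≈ 395 ppm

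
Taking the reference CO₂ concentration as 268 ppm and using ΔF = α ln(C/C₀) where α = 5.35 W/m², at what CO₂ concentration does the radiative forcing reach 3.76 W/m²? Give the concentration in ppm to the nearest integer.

C ≈ 541 ppm

Set 5.35 ln(C/268) = 3.76, so ln(C/268) = 3.76/5.35 = 0.70280.
Then C/268 = e^0.70280 = 2.01940, giving C = 268 × 2.01940 = 541.20 ppm.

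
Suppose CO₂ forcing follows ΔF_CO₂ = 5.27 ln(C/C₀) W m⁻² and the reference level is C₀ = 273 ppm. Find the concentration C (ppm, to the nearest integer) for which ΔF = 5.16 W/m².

Set 5.27 ln(C/273) = 5.16, so ln(C/273) = 5.16/5.27 = 0.97913.
Then C/273 = e^0.97913 = 2.66214, giving C = 273 × 2.66214 = 726.76 ppm.

C ≈ 727 ppm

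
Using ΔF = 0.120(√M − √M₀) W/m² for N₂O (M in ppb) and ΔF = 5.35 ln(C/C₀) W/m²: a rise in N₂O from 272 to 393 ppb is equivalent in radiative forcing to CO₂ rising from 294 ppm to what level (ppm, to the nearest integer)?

N₂O forcing: 0.120 × (√393 − √272) = 0.120 × (19.8242 − 16.4924) = 0.120 × 3.3318 = 0.39982 W/m².
Set 5.35 ln(C/294) = 0.39982: ln(C/294) = 0.39982/5.35 = 0.07473, so C = 294 × e^0.07473 = 294 × 1.07759 = 316.81 ppm.

C ≈ 317 ppm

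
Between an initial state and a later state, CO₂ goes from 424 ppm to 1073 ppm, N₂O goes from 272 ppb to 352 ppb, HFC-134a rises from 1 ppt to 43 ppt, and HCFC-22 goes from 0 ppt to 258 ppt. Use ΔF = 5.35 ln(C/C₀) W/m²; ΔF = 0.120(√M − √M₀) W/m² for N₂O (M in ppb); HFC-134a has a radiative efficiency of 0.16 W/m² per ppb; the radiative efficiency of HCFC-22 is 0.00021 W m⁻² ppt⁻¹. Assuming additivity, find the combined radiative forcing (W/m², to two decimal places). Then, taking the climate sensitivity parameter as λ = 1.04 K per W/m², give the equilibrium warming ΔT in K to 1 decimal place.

CO₂: 5.35 × ln(1073/424) = 5.35 × ln(2.53066) = 5.35 × 0.92848 = 4.9674 W/m².
N₂O: 0.120 × (√352 − √272) = 0.120 × (18.7617 − 16.4924) = 0.120 × 2.2693 = 0.2723 W/m².
HFC-134a: Δ = 43 − 1 = 42 ppt = 0.042 ppb; ΔF = 0.16 × 0.042 = 0.0067 W/m².
HCFC-22: ΔF = 0.00021 × (258 − 0) = 0.00021 × 258 = 0.0542 W/m².
Total ΔF = 4.9674 + 0.2723 + 0.0067 + 0.0542 = 5.3006 W/m².
ΔT = λ ΔF = 1.04 × 5.30 = 5.5120 K.

ΔF = 5.30 W/m²; ΔT = 5.5 K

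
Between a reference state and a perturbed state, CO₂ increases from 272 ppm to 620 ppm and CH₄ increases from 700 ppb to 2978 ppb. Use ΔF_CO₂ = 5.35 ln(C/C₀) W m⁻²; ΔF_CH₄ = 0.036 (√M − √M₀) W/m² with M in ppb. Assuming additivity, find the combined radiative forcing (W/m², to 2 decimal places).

CO₂: 5.35 × ln(620/272) = 5.35 × ln(2.27941) = 5.35 × 0.82392 = 4.4080 W/m².
CH₄: 0.036 × (√2978 − √700) = 0.036 × (54.5711 − 26.4575) = 0.036 × 28.1136 = 1.0121 W/m².
Total ΔF = 4.4080 + 1.0121 = 5.4201 W/m².

ΔF = 5.42 W/m²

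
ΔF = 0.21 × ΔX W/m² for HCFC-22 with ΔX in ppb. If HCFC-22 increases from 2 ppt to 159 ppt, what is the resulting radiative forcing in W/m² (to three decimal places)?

HCFC-22: Δ = 159 − 2 = 157 ppt = 0.157 ppb; ΔF = 0.21 × 0.157 = 0.0330 W/m².

ΔF = 0.033 W/m²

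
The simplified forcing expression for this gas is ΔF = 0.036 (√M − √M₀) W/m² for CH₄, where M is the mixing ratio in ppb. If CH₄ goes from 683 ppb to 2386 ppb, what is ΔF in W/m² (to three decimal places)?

ΔF = 0.818 W/m²

CH₄: 0.036 × (√2386 − √683) = 0.036 × (48.8467 − 26.1343) = 0.036 × 22.7124 = 0.8176 W/m².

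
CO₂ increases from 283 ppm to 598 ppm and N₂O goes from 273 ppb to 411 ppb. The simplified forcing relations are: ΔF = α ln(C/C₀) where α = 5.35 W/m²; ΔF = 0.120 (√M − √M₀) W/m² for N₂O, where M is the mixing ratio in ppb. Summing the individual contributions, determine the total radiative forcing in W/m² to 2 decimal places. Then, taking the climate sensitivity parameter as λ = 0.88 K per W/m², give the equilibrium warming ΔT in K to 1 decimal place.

ΔF = 4.45 W/m²; ΔT = 3.9 K

CO₂: 5.35 × ln(598/283) = 5.35 × ln(2.11307) = 5.35 × 0.74814 = 4.0025 W/m².
N₂O: 0.120 × (√411 − √273) = 0.120 × (20.2731 − 16.5227) = 0.120 × 3.7504 = 0.4500 W/m².
Total ΔF = 4.0025 + 0.4500 = 4.4525 W/m².
ΔT = λ ΔF = 0.88 × 4.45 = 3.9160 K.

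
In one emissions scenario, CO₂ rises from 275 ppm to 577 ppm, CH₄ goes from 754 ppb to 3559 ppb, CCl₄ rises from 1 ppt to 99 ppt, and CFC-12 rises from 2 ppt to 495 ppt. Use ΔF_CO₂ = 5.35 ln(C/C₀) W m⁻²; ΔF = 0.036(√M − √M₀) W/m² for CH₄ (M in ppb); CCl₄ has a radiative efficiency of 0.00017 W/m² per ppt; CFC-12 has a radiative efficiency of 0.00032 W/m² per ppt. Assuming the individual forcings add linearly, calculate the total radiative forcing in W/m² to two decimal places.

CO₂: 5.35 × ln(577/275) = 5.35 × ln(2.09818) = 5.35 × 0.74107 = 3.9647 W/m².
CH₄: 0.036 × (√3559 − √754) = 0.036 × (59.6574 − 27.4591) = 0.036 × 32.1983 = 1.1591 W/m².
CCl₄: ΔF = 0.00017 × (99 − 1) = 0.00017 × 98 = 0.0167 W/m².
CFC-12: ΔF = 0.00032 × (495 − 2) = 0.00032 × 493 = 0.1578 W/m².
Total ΔF = 3.9647 + 1.1591 + 0.0167 + 0.1578 = 5.2983 W/m².

ΔF = 5.30 W/m²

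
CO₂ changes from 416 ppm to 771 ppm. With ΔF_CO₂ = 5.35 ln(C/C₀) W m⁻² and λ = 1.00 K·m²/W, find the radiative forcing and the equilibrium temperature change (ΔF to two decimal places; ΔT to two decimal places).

ΔF = 3.30 W/m²; ΔT = 3.30 K

CO₂: 5.35 × ln(771/416) = 5.35 × ln(1.85337) = 5.35 × 0.61701 = 3.3010 W/m².
ΔT = λ ΔF = 1.00 × 3.30 = 3.3000 K.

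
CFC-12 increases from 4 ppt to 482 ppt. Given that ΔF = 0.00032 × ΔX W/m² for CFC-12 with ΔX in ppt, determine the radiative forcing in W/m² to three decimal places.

CFC-12: ΔF = 0.00032 × (482 − 4) = 0.00032 × 478 = 0.1530 W/m².

ΔF = 0.153 W/m²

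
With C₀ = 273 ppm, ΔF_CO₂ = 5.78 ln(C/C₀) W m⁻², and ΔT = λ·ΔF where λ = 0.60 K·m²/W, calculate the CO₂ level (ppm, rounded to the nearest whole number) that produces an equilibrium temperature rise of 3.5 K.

Required forcing: ΔF = ΔT/λ = 3.5/0.60 = 5.8333 W/m².
Then ln(C/273) = ΔF/5.78 = 5.8333/5.78 = 1.00922.
So C = 273 × e^1.00922 = 273 × 2.74346 = 748.96 ppm.

C ≈ 749 ppm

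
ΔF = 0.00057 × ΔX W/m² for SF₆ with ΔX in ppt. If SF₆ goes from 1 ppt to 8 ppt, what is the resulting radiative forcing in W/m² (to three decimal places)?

SF₆: ΔF = 0.00057 × (8 − 1) = 0.00057 × 7 = 0.0040 W/m².

ΔF = 0.004 W/m²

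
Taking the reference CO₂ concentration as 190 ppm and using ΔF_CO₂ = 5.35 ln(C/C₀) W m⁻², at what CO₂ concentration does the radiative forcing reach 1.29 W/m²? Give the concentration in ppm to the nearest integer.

C ≈ 242 ppm

Set 5.35 ln(C/190) = 1.29, so ln(C/190) = 1.29/5.35 = 0.24112.
Then C/190 = e^0.24112 = 1.27267, giving C = 190 × 1.27267 = 241.81 ppm.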